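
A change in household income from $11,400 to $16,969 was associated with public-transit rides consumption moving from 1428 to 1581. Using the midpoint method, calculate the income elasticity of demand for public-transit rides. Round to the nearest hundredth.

0.26

%ΔQ = (1581 − 1428)/[(1428+1581)/2] = 153/1504.5 ≈ 0.1017.
%ΔM = (16,969 − 11,400)/[(11,400+16,969)/2] = 5569/14184.5 ≈ 0.3926.
E_I = %ΔQ/%ΔM ≈ 0.26.
E_I ∈ (0,1): normal good (necessity).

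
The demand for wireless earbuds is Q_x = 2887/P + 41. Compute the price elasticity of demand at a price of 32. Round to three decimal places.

At P = 32, Q_x = 131.2188.
dQ_x/dP = −2887/P² = −2.8193.
Point elasticity E = (dQ_x/dP)·(P/Q_x) = -2.8193 × 32/131.2188 ≈ -0.688.
|E| < 1, so demand is inelastic at this price.

-0.688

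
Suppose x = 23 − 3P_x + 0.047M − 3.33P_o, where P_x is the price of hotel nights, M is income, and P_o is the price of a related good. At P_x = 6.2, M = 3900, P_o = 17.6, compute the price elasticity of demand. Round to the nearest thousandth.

x = 23 − 3(6.2) + 0.047(3900) − 3.33(17.6) = 23 − 18.6 + 183.3 − 58.608 = 129.092.
∂x/∂P_x = −3, so E_p = (−3)·(6.2/129.092) ≈ -0.144.
|E_p| < 1: demand is inelastic.

-0.144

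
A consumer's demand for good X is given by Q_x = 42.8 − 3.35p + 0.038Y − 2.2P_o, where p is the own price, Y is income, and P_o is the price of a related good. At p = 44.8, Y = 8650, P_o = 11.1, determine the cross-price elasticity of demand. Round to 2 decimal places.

Q_x = 42.8 − 3.35(44.8) + 0.038(8650) − 2.2(11.1) = 42.8 − 150.08 + 328.7 − 24.42 = 197.
∂Q_x/∂P_o = −2.2, so E_xy = -2.2·(11.1/197) ≈ -0.12.
E_xy < 0: the goods are complements.

-0.12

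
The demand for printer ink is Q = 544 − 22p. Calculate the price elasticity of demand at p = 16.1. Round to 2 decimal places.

-1.87

At p = 16.1, Q = 189.8.
dQ/dp = −22.
Point elasticity E = (dQ/dp)·(p/Q) = -22 × 16.1/189.8 ≈ -1.87.
|E| > 1, so demand is elastic at this price.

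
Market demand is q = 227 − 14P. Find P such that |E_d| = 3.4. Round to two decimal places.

Set −bP/(a − bP) = −3.4 ⇒ bP = 3.4(a − bP) ⇒ bP(1+3.4) = 3.4·a.
P = 3.4·227/(14·4.4) ≈ 12.53.

12.53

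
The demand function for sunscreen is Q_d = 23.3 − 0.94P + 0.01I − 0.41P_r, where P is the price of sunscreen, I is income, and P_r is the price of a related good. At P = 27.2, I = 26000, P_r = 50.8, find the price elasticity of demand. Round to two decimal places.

First evaluate Q_d: 23.3 − 0.94(27.2) + 0.01(26000) − 0.41(50.8) = 23.3 − 25.568 + 260 − 20.828 = 236.904.
∂Q_d/∂P = −0.94, so E_p = (−0.94)·(27.2/236.904) ≈ -0.11.
|E_p| < 1: demand is inelastic.

-0.11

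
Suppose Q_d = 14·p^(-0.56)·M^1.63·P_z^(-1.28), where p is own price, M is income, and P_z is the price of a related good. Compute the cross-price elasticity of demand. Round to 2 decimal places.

For a Cobb–Douglas (constant-elasticity) form Q_d = A·P_z^α·…, the elasticity with respect to P_z equals the exponent α at every point.
Here the exponent on P_z is -1.28, so the cross-price elasticity of demand is -1.28.

-1.28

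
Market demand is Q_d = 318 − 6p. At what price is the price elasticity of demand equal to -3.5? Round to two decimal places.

41.22

Set −bp/(a − bp) = −3.5 ⇒ bp = 3.5(a − bp) ⇒ bp(1+3.5) = 3.5·a.
p = 3.5·318/(6·4.5) ≈ 41.22.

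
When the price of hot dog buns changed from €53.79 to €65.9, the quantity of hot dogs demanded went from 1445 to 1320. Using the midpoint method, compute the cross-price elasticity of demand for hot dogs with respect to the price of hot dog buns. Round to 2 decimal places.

%ΔQ_x = (1320 − 1445)/[(1445+1320)/2] = -125/1382.5 ≈ -0.0904.
%ΔP_y = (65.9 − 53.79)/[(53.79+65.9)/2] ≈ 0.2024.
E_xy = -0.0904/0.2024 ≈ -0.45.
E_xy < 0, so hot dogs and hot dog buns are complements.

-0.45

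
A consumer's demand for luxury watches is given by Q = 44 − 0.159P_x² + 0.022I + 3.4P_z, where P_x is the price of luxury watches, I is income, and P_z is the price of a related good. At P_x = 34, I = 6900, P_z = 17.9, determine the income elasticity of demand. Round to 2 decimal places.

At the given point, Q = 44 − 0.159(34)² + 0.022(6900) + 3.4(17.9) = 44 − 183.804 + 151.8 + 60.86 = 72.856.
∂Q/∂I = +0.022, so E_I = 0.022·(6900/72.856) ≈ 2.08.
E_I > 1: normal good (luxury).

2.08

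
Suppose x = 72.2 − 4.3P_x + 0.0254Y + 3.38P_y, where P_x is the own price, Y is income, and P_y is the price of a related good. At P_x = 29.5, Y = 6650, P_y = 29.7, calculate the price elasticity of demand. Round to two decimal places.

-0.59

Evaluating quantity at (P_x, Y, P_y) gives x = 72.2 − 4.3(29.5) + 0.0254(6650) + 3.38(29.7) = 72.2 − 126.85 + 168.91 + 100.386 = 214.646.
∂x/∂P_x = −4.3, so E_p = (−4.3)·(29.5/214.646) ≈ -0.59.
|E_p| < 1: demand is inelastic.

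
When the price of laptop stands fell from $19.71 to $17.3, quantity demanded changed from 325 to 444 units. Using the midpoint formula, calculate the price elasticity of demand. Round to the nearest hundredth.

%ΔQ = (444 − 325)/[(325 + 444)/2] = 119/384.5 ≈ 0.3095.
%ΔP = (17.3 − 19.71)/[(19.71 + 17.3)/2] = -2.41/18.505 ≈ -0.1302.
Arc elasticity E = %ΔQ/%ΔP ≈ 0.3095/-0.1302 ≈ -2.38.
|E| > 1: demand is elastic over this range.

-2.38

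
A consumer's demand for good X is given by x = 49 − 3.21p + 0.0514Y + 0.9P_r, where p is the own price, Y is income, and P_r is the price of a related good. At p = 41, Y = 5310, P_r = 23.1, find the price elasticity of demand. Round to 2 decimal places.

-0.62

x = 49 − 3.21(41) + 0.0514(5310) + 0.9(23.1) = 49 − 131.61 + 272.934 + 20.79 = 211.114.
∂x/∂p = −3.21, so E_p = (−3.21)·(41/211.114) ≈ -0.62.
|E_p| < 1: demand is inelastic.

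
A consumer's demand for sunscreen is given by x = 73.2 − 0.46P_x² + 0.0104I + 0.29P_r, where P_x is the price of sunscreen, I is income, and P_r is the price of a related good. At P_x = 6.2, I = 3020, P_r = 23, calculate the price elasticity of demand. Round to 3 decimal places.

First evaluate x: 73.2 − 0.46(6.2)² + 0.0104(3020) + 0.29(23) = 73.2 − 17.6824 + 31.408 + 6.67 = 93.5956.
∂x/∂P_x = −2·0.46·P_x = -5.704, so E_p = -5.704·(6.2/93.5956) ≈ -0.378.
|E_p| < 1: demand is inelastic.

-0.378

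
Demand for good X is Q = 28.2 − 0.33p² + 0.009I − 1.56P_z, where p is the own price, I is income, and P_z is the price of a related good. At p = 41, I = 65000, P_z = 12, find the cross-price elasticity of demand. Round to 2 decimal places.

-0.47

Evaluating quantity at (p, I, P_z) gives Q = 28.2 − 0.33(41)² + 0.009(65000) − 1.56(12) = 28.2 − 554.73 + 585 − 18.72 = 39.75.
∂Q/∂P_z = −1.56, so E_xy = -1.56·(12/39.75) ≈ -0.47.
E_xy < 0: the goods are complements.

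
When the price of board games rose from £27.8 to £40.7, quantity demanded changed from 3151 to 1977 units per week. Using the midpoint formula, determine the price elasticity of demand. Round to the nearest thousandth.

%Δq = (1977 − 3151)/[(3151 + 1977)/2] = -1174/2564 ≈ -0.4579.
%ΔP = (40.7 − 27.8)/[(27.8 + 40.7)/2] = 12.9/34.25 ≈ 0.3766.
Arc elasticity E = %Δq/%ΔP ≈ -0.4579/0.3766 ≈ -1.216.
|E| > 1: demand is elastic over this range.

-1.216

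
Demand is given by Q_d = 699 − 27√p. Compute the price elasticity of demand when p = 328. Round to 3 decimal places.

At p = 328, Q_d = 210.0092.
dQ_d/dp = −27/(2√p) = −27/(2·18.1108).
Point elasticity E = (dQ_d/dp)·(p/Q_d) = -0.7454 × 328/210.0092 ≈ -1.164.
|E| > 1, so demand is elastic at this price.

-1.164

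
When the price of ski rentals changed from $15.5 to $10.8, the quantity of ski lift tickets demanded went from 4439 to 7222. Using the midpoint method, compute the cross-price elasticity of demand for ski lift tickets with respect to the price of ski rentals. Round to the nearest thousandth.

-1.335

%ΔQ_x = (7222 − 4439)/[(4439+7222)/2] = 2783/5830.5 ≈ 0.4773.
%ΔP_y = (10.8 − 15.5)/[(15.5+10.8)/2] ≈ -0.3574.
E_xy = 0.4773/-0.3574 ≈ -1.335.
E_xy < 0, so ski lift tickets and ski rentals are complements.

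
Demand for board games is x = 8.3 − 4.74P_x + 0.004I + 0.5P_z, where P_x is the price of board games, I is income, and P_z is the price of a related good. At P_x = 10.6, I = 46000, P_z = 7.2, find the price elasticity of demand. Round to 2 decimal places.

-0.34

x = 8.3 − 4.74(10.6) + 0.004(46000) + 0.5(7.2) = 8.3 − 50.244 + 184 + 3.6 = 145.656.
∂x/∂P_x = −4.74, so E_p = (−4.74)·(10.6/145.656) ≈ -0.34.
|E_p| < 1: demand is inelastic.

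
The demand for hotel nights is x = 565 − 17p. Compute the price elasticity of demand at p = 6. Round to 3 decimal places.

-0.220

At p = 6, x = 463.
dx/dp = −17.
Point elasticity E = (dx/dp)·(p/x) = -17 × 6/463 ≈ -0.220.
|E| < 1, so demand is inelastic at this price.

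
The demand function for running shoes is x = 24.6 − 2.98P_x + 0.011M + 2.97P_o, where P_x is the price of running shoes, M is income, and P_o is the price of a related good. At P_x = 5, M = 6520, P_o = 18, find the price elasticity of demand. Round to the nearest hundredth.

-0.11

At the given point, x = 24.6 − 2.98(5) + 0.011(6520) + 2.97(18) = 24.6 − 14.9 + 71.72 + 53.46 = 134.88.
∂x/∂P_x = −2.98, so E_p = (−2.98)·(5/134.88) ≈ -0.11.
|E_p| < 1: demand is inelastic.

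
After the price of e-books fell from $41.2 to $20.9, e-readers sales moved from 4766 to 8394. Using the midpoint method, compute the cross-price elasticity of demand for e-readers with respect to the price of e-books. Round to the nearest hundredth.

%ΔQ_x = (8394 − 4766)/[(4766+8394)/2] = 3628/6580 ≈ 0.5514.
%ΔP_y = (20.9 − 41.2)/[(41.2+20.9)/2] ≈ -0.6538.
E_xy = 0.5514/-0.6538 ≈ -0.84.
E_xy < 0, so e-readers and e-books are complements.

-0.84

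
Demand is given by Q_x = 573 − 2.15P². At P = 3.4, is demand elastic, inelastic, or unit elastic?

inelastic

At P = 3.4, Q_x = 548.146.
dQ_x/dP = −2·2.15·P = −14.62.
Point elasticity E = (dQ_x/dP)·(P/Q_x) = -14.62 × 3.4/548.146 ≈ -0.091.
|E| ≈ 0.091 < 1, so demand is inelastic.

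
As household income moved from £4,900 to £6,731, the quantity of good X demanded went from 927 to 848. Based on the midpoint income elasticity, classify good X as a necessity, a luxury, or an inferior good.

inferior

%ΔQ = (848 − 927)/[(927+848)/2] = -79/887.5 ≈ -0.0890.
%ΔM = (6,731 − 4,900)/[(4,900+6,731)/2] = 1831/5815.5 ≈ 0.3148.
E_I = %ΔQ/%ΔM ≈ -0.283.
E_I < 0: inferior good.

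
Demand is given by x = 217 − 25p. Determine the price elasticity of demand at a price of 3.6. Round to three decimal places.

At p = 3.6, x = 127.
dx/dp = −25.
Point elasticity E = (dx/dp)·(p/x) = -25 × 3.6/127 ≈ -0.709.
|E| < 1, so demand is inelastic at this price.

-0.709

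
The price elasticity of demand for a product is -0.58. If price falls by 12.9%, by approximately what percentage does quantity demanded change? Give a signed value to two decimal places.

%ΔQ ≈ E × %ΔP = (-0.58) × (-12.9%) ≈ 7.48%.

7.48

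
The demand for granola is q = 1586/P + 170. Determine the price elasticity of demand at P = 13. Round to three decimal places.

At P = 13, q = 292.
dq/dP = −1586/P² = −9.3846.
Point elasticity E = (dq/dP)·(P/q) = -9.3846 × 13/292 ≈ -0.418.
|E| < 1, so demand is inelastic at this price.

-0.418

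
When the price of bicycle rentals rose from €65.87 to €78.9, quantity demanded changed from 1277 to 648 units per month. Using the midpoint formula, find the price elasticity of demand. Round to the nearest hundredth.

%ΔQ = (648 − 1277)/[(1277 + 648)/2] = -629/962.5 ≈ -0.6535.
%ΔP = (78.9 − 65.87)/[(65.87 + 78.9)/2] = 13.03/72.385 ≈ 0.1800.
Arc elasticity E = %ΔQ/%ΔP ≈ -0.6535/0.1800 ≈ -3.63.
|E| > 1: demand is elastic over this range.

-3.63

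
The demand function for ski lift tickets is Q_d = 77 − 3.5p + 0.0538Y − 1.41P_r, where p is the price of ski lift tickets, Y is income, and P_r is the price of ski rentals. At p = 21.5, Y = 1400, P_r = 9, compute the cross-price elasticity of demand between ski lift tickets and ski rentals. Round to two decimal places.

-0.20

First evaluate Q_d: 77 − 3.5(21.5) + 0.0538(1400) − 1.41(9) = 77 − 75.25 + 75.32 − 12.69 = 64.38.
∂Q_d/∂P_r = −1.41, so E_xy = -1.41·(9/64.38) ≈ -0.20.
E_xy < 0: the goods are complements.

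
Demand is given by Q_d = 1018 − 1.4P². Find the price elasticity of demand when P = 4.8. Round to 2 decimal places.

-0.07

At P = 4.8, Q_d = 985.744.
dQ_d/dP = −2·1.4·P = −13.44.
Point elasticity E = (dQ_d/dP)·(P/Q_d) = -13.44 × 4.8/985.744 ≈ -0.07.
|E| < 1, so demand is inelastic at this price.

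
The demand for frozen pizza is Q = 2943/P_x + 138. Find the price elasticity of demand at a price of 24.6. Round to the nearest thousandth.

At P_x = 24.6, Q = 257.6341.
dQ/dP_x = −2943/P_x² = −4.8632.
Point elasticity E = (dQ/dP_x)·(P_x/Q) = -4.8632 × 24.6/257.6341 ≈ -0.464.
|E| < 1, so demand is inelastic at this price.

-0.464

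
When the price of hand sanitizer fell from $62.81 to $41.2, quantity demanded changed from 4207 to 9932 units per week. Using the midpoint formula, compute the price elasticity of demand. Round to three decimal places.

%Δq = (9932 − 4207)/[(4207 + 9932)/2] = 5725/7069.5 ≈ 0.8098.
%Δp = (41.2 − 62.81)/[(62.81 + 41.2)/2] = -21.61/52.005 ≈ -0.4155.
Arc elasticity E = %Δq/%Δp ≈ 0.8098/-0.4155 ≈ -1.949.
|E| > 1: demand is elastic over this range.

-1.949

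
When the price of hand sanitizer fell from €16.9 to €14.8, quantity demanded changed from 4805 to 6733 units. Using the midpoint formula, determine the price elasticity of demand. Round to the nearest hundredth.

%Δq = (6733 − 4805)/[(4805 + 6733)/2] = 1928/5769 ≈ 0.3342.
%ΔP = (14.8 − 16.9)/[(16.9 + 14.8)/2] = -2.1/15.85 ≈ -0.1325.
Arc elasticity E = %Δq/%ΔP ≈ 0.3342/-0.1325 ≈ -2.52.
|E| > 1: demand is elastic over this range.

-2.52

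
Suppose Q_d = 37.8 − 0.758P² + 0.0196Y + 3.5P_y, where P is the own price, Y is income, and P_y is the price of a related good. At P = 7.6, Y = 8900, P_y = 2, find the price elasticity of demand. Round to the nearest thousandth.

Q_d = 37.8 − 0.758(7.6)² + 0.0196(8900) + 3.5(2) = 37.8 − 43.7821 + 174.44 + 7 = 175.4579.
∂Q_d/∂P = −2·0.758·P = -11.5216, so E_p = -11.5216·(7.6/175.4579) ≈ -0.499.
|E_p| < 1: demand is inelastic.

-0.499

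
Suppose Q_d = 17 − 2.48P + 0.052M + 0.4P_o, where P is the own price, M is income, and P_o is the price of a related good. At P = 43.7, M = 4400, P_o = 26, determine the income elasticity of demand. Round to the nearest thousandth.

1.548

Q_d = 17 − 2.48(43.7) + 0.052(4400) + 0.4(26) = 17 − 108.376 + 228.8 + 10.4 = 147.824.
∂Q_d/∂M = +0.052, so E_I = 0.052·(4400/147.824) ≈ 1.548.
E_I > 1: normal good (luxury).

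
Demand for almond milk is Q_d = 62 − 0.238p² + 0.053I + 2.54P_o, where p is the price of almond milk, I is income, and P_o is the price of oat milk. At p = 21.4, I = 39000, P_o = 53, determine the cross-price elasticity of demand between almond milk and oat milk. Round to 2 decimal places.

0.06

First evaluate Q_d: 62 − 0.238(21.4)² + 0.053(39000) + 2.54(53) = 62 − 108.9945 + 2067 + 134.62 = 2154.6255.
∂Q_d/∂P_o = +2.54, so E_xy = 2.54·(53/2154.6255) ≈ 0.06.
E_xy > 0: the goods are substitutes.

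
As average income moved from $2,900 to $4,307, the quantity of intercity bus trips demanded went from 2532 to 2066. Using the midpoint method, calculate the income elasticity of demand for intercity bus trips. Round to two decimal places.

-0.52

%ΔQ = (2066 − 2532)/[(2532+2066)/2] = -466/2299 ≈ -0.2027.
%ΔI = (4,307 − 2,900)/[(2,900+4,307)/2] = 1407/3603.5 ≈ 0.3905.
E_I = %ΔQ/%ΔI ≈ -0.52.
E_I < 0: inferior good.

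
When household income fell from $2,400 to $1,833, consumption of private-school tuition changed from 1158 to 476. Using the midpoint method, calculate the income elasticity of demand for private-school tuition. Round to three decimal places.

3.116

%ΔQ = (476 − 1158)/[(1158+476)/2] = -682/817 ≈ -0.8348.
%ΔY = (1,833 − 2,400)/[(2,400+1,833)/2] = -567/2116.5 ≈ -0.2679.
E_I = %ΔQ/%ΔY ≈ 3.116.
E_I > 1: normal good (luxury).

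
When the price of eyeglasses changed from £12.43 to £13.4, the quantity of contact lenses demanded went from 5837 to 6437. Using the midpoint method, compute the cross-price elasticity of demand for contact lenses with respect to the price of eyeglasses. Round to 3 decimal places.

%ΔQ_x = (6437 − 5837)/[(5837+6437)/2] = 600/6137 ≈ 0.0978.
%ΔP_y = (13.4 − 12.43)/[(12.43+13.4)/2] ≈ 0.0751.
E_xy = 0.0978/0.0751 ≈ 1.302.
E_xy > 0, so contact lenses and eyeglasses are substitutes.

1.302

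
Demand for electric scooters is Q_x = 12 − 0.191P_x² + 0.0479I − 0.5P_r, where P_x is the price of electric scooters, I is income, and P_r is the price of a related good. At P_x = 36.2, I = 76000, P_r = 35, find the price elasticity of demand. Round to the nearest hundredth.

Evaluating quantity at (P_x, I, P_r) gives Q_x = 12 − 0.191(36.2)² + 0.0479(76000) − 0.5(35) = 12 − 250.294 + 3640.4 − 17.5 = 3384.606.
∂Q_x/∂P_x = −2·0.191·P_x = -13.8284, so E_p = -13.8284·(36.2/3384.606) ≈ -0.15.
|E_p| < 1: demand is inelastic.

-0.15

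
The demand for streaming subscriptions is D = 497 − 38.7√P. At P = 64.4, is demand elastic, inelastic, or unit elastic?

inelastic

At P = 64.4, D = 186.434.
dD/dP = −38.7/(2√P) = −38.7/(2·8.025).
Point elasticity E = (dD/dP)·(P/D) = -2.4112 × 64.4/186.434 ≈ -0.833.
|E| ≈ 0.833 < 1, so demand is inelastic.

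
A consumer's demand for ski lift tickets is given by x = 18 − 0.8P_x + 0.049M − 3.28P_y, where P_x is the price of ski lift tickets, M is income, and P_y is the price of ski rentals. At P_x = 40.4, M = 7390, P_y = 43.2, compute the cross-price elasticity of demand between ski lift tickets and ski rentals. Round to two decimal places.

-0.69

Substituting, x = 18 − 0.8(40.4) + 0.049(7390) − 3.28(43.2) = 18 − 32.32 + 362.11 − 141.696 = 206.094.
∂x/∂P_y = −3.28, so E_xy = -3.28·(43.2/206.094) ≈ -0.69.
E_xy < 0: the goods are complements.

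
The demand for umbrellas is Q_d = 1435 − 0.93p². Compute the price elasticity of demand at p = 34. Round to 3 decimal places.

At p = 34, Q_d = 359.92.
dQ_d/dp = −2·0.93·p = −63.24.
Point elasticity E = (dQ_d/dp)·(p/Q_d) = -63.24 × 34/359.92 ≈ -5.974.
|E| > 1, so demand is elastic at this price.

-5.974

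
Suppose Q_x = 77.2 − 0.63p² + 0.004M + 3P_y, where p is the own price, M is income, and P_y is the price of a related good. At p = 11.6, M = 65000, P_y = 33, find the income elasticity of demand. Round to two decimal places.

0.74

First evaluate Q_x: 77.2 − 0.63(11.6)² + 0.004(65000) + 3(33) = 77.2 − 84.7728 + 260 + 99 = 351.4272.
∂Q_x/∂M = +0.004, so E_I = 0.004·(65000/351.4272) ≈ 0.74.
E_I ∈ (0,1): normal good (necessity).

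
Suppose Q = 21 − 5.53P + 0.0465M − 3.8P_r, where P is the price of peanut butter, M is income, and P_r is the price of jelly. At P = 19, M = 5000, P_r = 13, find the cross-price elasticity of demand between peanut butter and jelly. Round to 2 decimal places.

First evaluate Q: 21 − 5.53(19) + 0.0465(5000) − 3.8(13) = 21 − 105.07 + 232.5 − 49.4 = 99.03.
∂Q/∂P_r = −3.8, so E_xy = -3.8·(13/99.03) ≈ -0.50.
E_xy < 0: the goods are complements.

-0.50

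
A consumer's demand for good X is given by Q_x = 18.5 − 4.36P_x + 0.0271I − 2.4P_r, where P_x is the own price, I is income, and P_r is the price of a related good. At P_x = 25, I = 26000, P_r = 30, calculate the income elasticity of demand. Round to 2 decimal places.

Evaluating quantity at (P_x, I, P_r) gives Q_x = 18.5 − 4.36(25) + 0.0271(26000) − 2.4(30) = 18.5 − 109 + 704.6 − 72 = 542.1.
∂Q_x/∂I = +0.0271, so E_I = 0.0271·(26000/542.1) ≈ 1.30.
E_I > 1: normal good (luxury).

1.30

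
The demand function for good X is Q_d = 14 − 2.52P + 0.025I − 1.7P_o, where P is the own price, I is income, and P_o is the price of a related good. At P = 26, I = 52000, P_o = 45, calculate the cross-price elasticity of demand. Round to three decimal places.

At the given point, Q_d = 14 − 2.52(26) + 0.025(52000) − 1.7(45) = 14 − 65.52 + 1300 − 76.5 = 1171.98.
∂Q_d/∂P_o = −1.7, so E_xy = -1.7·(45/1171.98) ≈ -0.065.
E_xy < 0: the goods are complements.

-0.065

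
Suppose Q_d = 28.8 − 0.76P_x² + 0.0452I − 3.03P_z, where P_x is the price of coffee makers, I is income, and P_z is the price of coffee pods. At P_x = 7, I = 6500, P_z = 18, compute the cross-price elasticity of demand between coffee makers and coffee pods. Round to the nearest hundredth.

First evaluate Q_d: 28.8 − 0.76(7)² + 0.0452(6500) − 3.03(18) = 28.8 − 37.24 + 293.8 − 54.54 = 230.82.
∂Q_d/∂P_z = −3.03, so E_xy = -3.03·(18/230.82) ≈ -0.24.
E_xy < 0: the goods are complements.

-0.24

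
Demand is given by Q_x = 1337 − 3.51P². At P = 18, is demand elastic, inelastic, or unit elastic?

At P = 18, Q_x = 199.76.
dQ_x/dP = −2·3.51·P = −126.36.
Point elasticity E = (dQ_x/dP)·(P/Q_x) = -126.36 × 18/199.76 ≈ -11.386.
|E| ≈ 11.386 > 1, so demand is elastic.

elastic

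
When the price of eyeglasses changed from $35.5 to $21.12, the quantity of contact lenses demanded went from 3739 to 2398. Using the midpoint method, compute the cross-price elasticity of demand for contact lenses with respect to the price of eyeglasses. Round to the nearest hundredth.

0.86

%ΔQ_x = (2398 − 3739)/[(3739+2398)/2] = -1341/3068.5 ≈ -0.4370.
%ΔP_y = (21.12 − 35.5)/[(35.5+21.12)/2] ≈ -0.5079.
E_xy = -0.4370/-0.5079 ≈ 0.86.
E_xy > 0, so contact lenses and eyeglasses are substitutes.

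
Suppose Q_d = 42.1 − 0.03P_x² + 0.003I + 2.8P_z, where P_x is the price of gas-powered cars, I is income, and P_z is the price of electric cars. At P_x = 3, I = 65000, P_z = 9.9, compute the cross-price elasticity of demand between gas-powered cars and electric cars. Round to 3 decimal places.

0.105

Q_d = 42.1 − 0.03(3)² + 0.003(65000) + 2.8(9.9) = 42.1 − 0.27 + 195 + 27.72 = 264.55.
∂Q_d/∂P_z = +2.8, so E_xy = 2.8·(9.9/264.55) ≈ 0.105.
E_xy > 0: the goods are substitutes.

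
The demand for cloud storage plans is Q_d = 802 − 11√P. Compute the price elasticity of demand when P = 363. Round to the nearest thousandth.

At P = 363, Q_d = 592.4219.
dQ_d/dP = −11/(2√P) = −11/(2·19.0526).
Point elasticity E = (dQ_d/dP)·(P/Q_d) = -0.2887 × 363/592.4219 ≈ -0.177.
|E| < 1, so demand is inelastic at this price.

-0.177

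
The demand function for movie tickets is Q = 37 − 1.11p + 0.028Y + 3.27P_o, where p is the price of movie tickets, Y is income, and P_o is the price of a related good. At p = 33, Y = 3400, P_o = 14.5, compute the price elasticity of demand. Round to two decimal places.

-0.26

At the given point, Q = 37 − 1.11(33) + 0.028(3400) + 3.27(14.5) = 37 − 36.63 + 95.2 + 47.415 = 142.985.
∂Q/∂p = −1.11, so E_p = (−1.11)·(33/142.985) ≈ -0.26.
|E_p| < 1: demand is inelastic.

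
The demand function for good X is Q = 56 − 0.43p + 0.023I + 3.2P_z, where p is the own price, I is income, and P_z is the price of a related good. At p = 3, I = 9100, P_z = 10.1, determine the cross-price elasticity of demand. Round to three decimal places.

Substituting, Q = 56 − 0.43(3) + 0.023(9100) + 3.2(10.1) = 56 − 1.29 + 209.3 + 32.32 = 296.33.
∂Q/∂P_z = +3.2, so E_xy = 3.2·(10.1/296.33) ≈ 0.109.
E_xy > 0: the goods are substitutes.

0.109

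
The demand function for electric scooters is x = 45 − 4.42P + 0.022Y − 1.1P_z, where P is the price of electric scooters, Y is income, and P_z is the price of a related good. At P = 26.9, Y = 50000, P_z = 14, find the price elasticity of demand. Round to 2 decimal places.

Evaluating quantity at (P, Y, P_z) gives x = 45 − 4.42(26.9) + 0.022(50000) − 1.1(14) = 45 − 118.898 + 1100 − 15.4 = 1010.702.
∂x/∂P = −4.42, so E_p = (−4.42)·(26.9/1010.702) ≈ -0.12.
|E_p| < 1: demand is inelastic.

-0.12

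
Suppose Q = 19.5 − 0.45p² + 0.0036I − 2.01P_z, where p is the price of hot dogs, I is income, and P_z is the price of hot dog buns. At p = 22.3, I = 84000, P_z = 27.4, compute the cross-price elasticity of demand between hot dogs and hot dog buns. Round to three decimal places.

Evaluating quantity at (p, I, P_z) gives Q = 19.5 − 0.45(22.3)² + 0.0036(84000) − 2.01(27.4) = 19.5 − 223.7805 + 302.4 − 55.074 = 43.0455.
∂Q/∂P_z = −2.01, so E_xy = -2.01·(27.4/43.0455) ≈ -1.279.
E_xy < 0: the goods are complements.

-1.279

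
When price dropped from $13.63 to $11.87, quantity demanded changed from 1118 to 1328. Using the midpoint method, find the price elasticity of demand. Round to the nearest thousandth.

-1.244

%Δq = (1328 − 1118)/[(1118 + 1328)/2] = 210/1223 ≈ 0.1717.
%Δp = (11.87 − 13.63)/[(13.63 + 11.87)/2] = -1.76/12.75 ≈ -0.1380.
Arc elasticity E = %Δq/%Δp ≈ 0.1717/-0.1380 ≈ -1.244.
|E| > 1: demand is elastic over this range.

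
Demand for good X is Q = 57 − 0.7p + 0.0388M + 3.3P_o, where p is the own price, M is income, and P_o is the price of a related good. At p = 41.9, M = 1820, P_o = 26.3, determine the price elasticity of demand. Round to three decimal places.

Substituting, Q = 57 − 0.7(41.9) + 0.0388(1820) + 3.3(26.3) = 57 − 29.33 + 70.616 + 86.79 = 185.076.
∂Q/∂p = −0.7, so E_p = (−0.7)·(41.9/185.076) ≈ -0.158.
|E_p| < 1: demand is inelastic.

-0.158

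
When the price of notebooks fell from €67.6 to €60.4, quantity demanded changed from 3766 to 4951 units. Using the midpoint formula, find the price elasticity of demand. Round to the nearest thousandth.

-2.417

%Δq = (4951 − 3766)/[(3766 + 4951)/2] = 1185/4358.5 ≈ 0.2719.
%ΔP = (60.4 − 67.6)/[(67.6 + 60.4)/2] = -7.2/64 ≈ -0.1125.
Arc elasticity E = %Δq/%ΔP ≈ 0.2719/-0.1125 ≈ -2.417.
|E| > 1: demand is elastic over this range.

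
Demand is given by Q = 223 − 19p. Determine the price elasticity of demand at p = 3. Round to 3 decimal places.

-0.343

At p = 3, Q = 166.
dQ/dp = −19.
Point elasticity E = (dQ/dp)·(p/Q) = -19 × 3/166 ≈ -0.343.
|E| < 1, so demand is inelastic at this price.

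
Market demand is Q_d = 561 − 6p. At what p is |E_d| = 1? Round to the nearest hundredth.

46.75

For linear demand Q_d = a − bp, E = −bp/(a − bp). |E| = 1 ⇒ bp = a − bp ⇒ p = a/(2b).
p = 561/(2·6) = 46.75.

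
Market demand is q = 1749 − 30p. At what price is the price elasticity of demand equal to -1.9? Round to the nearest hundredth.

38.20

Set −bp/(a − bp) = −1.9 ⇒ bp = 1.9(a − bp) ⇒ bp(1+1.9) = 1.9·a.
p = 1.9·1749/(30·2.9) ≈ 38.20.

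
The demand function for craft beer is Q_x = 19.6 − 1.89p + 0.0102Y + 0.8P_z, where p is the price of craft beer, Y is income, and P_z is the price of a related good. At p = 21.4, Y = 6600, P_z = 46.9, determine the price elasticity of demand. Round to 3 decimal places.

-0.482

Substituting, Q_x = 19.6 − 1.89(21.4) + 0.0102(6600) + 0.8(46.9) = 19.6 − 40.446 + 67.32 + 37.52 = 83.994.
∂Q_x/∂p = −1.89, so E_p = (−1.89)·(21.4/83.994) ≈ -0.482.
|E_p| < 1: demand is inelastic.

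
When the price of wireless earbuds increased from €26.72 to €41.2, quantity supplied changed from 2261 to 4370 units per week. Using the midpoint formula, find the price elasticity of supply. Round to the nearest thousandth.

%Δq = (4370 − 2261)/[(2261 + 4370)/2] = 2109/3315.5 ≈ 0.6361.
%Δp = (41.2 − 26.72)/[(26.72 + 41.2)/2] = 14.48/33.96 ≈ 0.4264.
Arc elasticity E = %Δq/%Δp ≈ 0.6361/0.4264 ≈ 1.492.
|E| > 1: supply is elastic over this range.

1.492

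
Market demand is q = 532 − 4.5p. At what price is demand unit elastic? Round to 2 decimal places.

For linear demand q = a − bp, E = −bp/(a − bp). |E| = 1 ⇒ bp = a − bp ⇒ p = a/(2b).
p = 532/(2·4.5) ≈ 59.11.

59.11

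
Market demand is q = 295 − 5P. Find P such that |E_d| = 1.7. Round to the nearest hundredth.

37.15

Set −bP/(a − bP) = −1.7 ⇒ bP = 1.7(a − bP) ⇒ bP(1+1.7) = 1.7·a.
P = 1.7·295/(5·2.7) ≈ 37.15.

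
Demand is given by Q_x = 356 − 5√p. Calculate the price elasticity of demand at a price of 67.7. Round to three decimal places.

At p = 67.7, Q_x = 314.86.
dQ_x/dp = −5/(2√p) = −5/(2·8.228).
Point elasticity E = (dQ_x/dp)·(p/Q_x) = -0.3038 × 67.7/314.86 ≈ -0.065.
|E| < 1, so demand is inelastic at this price.

-0.065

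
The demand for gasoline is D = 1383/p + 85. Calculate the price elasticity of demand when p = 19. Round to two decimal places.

-0.46

At p = 19, D = 157.7895.
dD/dp = −1383/p² = −3.831.
Point elasticity E = (dD/dp)·(p/D) = -3.831 × 19/157.7895 ≈ -0.46.
|E| < 1, so demand is inelastic at this price.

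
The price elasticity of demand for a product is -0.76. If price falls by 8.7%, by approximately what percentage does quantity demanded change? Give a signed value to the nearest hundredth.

6.61

%ΔQ ≈ E × %ΔP = (-0.76) × (-8.7%) ≈ 6.61%.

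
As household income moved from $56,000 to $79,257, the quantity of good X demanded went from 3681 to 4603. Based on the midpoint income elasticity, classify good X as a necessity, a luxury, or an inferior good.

necessity

%ΔQ = (4603 − 3681)/[(3681+4603)/2] = 922/4142 ≈ 0.2226.
%ΔI = (79,257 − 56,000)/[(56,000+79,257)/2] = 23257/67628.5 ≈ 0.3439.
E_I = %ΔQ/%ΔI ≈ 0.647.
E_I ∈ (0,1): normal good (necessity).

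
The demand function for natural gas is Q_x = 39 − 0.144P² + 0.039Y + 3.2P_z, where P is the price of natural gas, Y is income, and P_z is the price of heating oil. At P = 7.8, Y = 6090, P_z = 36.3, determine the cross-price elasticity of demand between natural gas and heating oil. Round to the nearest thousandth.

Evaluating quantity at (P, Y, P_z) gives Q_x = 39 − 0.144(7.8)² + 0.039(6090) + 3.2(36.3) = 39 − 8.761 + 237.51 + 116.16 = 383.909.
∂Q_x/∂P_z = +3.2, so E_xy = 3.2·(36.3/383.909) ≈ 0.303.
E_xy > 0: the goods are substitutes.

0.303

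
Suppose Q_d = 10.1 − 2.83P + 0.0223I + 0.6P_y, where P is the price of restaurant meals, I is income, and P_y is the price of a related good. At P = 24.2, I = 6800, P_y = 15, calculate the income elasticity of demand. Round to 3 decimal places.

At the given point, Q_d = 10.1 − 2.83(24.2) + 0.0223(6800) + 0.6(15) = 10.1 − 68.486 + 151.64 + 9 = 102.254.
∂Q_d/∂I = +0.0223, so E_I = 0.0223·(6800/102.254) ≈ 1.483.
E_I > 1: normal good (luxury).

1.483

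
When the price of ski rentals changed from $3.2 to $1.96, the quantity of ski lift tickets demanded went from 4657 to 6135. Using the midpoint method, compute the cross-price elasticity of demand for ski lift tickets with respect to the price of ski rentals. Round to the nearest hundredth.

-0.57

%ΔQ_x = (6135 − 4657)/[(4657+6135)/2] = 1478/5396 ≈ 0.2739.
%ΔP_y = (1.96 − 3.2)/[(3.2+1.96)/2] ≈ -0.4806.
E_xy = 0.2739/-0.4806 ≈ -0.57.
E_xy < 0, so ski lift tickets and ski rentals are complements.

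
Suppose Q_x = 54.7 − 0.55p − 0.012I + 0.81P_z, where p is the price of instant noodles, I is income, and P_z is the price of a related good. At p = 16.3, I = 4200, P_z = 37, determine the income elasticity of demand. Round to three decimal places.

-1.992

Evaluating quantity at (p, I, P_z) gives Q_x = 54.7 − 0.55(16.3) − 0.012(4200) + 0.81(37) = 54.7 − 8.965 − 50.4 + 29.97 = 25.305.
∂Q_x/∂I = −0.012, so E_I = -0.012·(4200/25.305) ≈ -1.992.
E_I < 0: inferior good.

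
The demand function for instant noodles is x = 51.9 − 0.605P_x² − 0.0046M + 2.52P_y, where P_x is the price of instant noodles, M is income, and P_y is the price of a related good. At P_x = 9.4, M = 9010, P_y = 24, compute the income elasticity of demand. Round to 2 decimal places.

-2.37

x = 51.9 − 0.605(9.4)² − 0.0046(9010) + 2.52(24) = 51.9 − 53.4578 − 41.446 + 60.48 = 17.4762.
∂x/∂M = −0.0046, so E_I = -0.0046·(9010/17.4762) ≈ -2.37.
E_I < 0: inferior good.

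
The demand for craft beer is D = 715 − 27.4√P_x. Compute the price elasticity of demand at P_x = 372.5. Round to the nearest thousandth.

-1.420

At P_x = 372.5, D = 186.1729.
dD/dP_x = −27.4/(2√P_x) = −27.4/(2·19.3003).
Point elasticity E = (dD/dP_x)·(P_x/D) = -0.7098 × 372.5/186.1729 ≈ -1.420.
|E| > 1, so demand is elastic at this price.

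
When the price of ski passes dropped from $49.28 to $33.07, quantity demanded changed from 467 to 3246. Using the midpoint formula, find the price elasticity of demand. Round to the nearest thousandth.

-3.802

%ΔQ = (3246 − 467)/[(467 + 3246)/2] = 2779/1856.5 ≈ 1.4969.
%Δp = (33.07 − 49.28)/[(49.28 + 33.07)/2] = -16.21/41.175 ≈ -0.3937.
Arc elasticity E = %ΔQ/%Δp ≈ 1.4969/-0.3937 ≈ -3.802.
|E| > 1: demand is elastic over this range.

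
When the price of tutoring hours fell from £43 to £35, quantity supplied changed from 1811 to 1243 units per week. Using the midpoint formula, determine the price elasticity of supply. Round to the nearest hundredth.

1.81

%Δq = (1243 − 1811)/[(1811 + 1243)/2] = -568/1527 ≈ -0.3720.
%ΔP = (35 − 43)/[(43 + 35)/2] = -8/39 ≈ -0.2051.
Arc elasticity E = %Δq/%ΔP ≈ -0.3720/-0.2051 ≈ 1.81.
|E| > 1: supply is elastic over this range.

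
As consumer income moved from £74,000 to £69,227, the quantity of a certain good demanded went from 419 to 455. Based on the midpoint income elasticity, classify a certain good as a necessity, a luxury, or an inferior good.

inferior

%ΔQ = (455 − 419)/[(419+455)/2] = 36/437 ≈ 0.0824.
%ΔM = (69,227 − 74,000)/[(74,000+69,227)/2] = -4773/71613.5 ≈ -0.0666.
E_I = %ΔQ/%ΔM ≈ -1.236.
E_I < 0: inferior good.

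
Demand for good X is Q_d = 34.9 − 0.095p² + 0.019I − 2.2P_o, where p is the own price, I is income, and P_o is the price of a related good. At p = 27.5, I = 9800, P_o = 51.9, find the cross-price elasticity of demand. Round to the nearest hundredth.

-3.26

At the given point, Q_d = 34.9 − 0.095(27.5)² + 0.019(9800) − 2.2(51.9) = 34.9 − 71.8438 + 186.2 − 114.18 = 35.0763.
∂Q_d/∂P_o = −2.2, so E_xy = -2.2·(51.9/35.0763) ≈ -3.26.
E_xy < 0: the goods are complements.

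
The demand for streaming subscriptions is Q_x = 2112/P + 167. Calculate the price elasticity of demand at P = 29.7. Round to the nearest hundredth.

At P = 29.7, Q_x = 238.1111.
dQ_x/dP = −2112/P² = −2.3943.
Point elasticity E = (dQ_x/dP)·(P/Q_x) = -2.3943 × 29.7/238.1111 ≈ -0.30.
|E| < 1, so demand is inelastic at this price.

-0.30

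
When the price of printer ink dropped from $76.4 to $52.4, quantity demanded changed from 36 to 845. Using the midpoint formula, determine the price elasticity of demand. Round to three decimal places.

-4.928

%Δq = (845 − 36)/[(36 + 845)/2] = 809/440.5 ≈ 1.8365.
%Δp = (52.4 − 76.4)/[(76.4 + 52.4)/2] = -24/64.4 ≈ -0.3727.
Arc elasticity E = %Δq/%Δp ≈ 1.8365/-0.3727 ≈ -4.928.
|E| > 1: demand is elastic over this range.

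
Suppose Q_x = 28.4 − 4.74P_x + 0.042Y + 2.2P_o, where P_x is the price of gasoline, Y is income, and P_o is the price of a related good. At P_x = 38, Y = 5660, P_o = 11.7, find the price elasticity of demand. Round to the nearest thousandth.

-1.612

At the given point, Q_x = 28.4 − 4.74(38) + 0.042(5660) + 2.2(11.7) = 28.4 − 180.12 + 237.72 + 25.74 = 111.74.
∂Q_x/∂P_x = −4.74, so E_p = (−4.74)·(38/111.74) ≈ -1.612.
|E_p| > 1: demand is elastic.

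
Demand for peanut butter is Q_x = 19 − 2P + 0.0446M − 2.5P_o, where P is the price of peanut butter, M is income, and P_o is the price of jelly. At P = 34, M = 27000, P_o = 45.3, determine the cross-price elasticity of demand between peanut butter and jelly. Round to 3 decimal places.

First evaluate Q_x: 19 − 2(34) + 0.0446(27000) − 2.5(45.3) = 19 − 68 + 1204.2 − 113.25 = 1041.95.
∂Q_x/∂P_o = −2.5, so E_xy = -2.5·(45.3/1041.95) ≈ -0.109.
E_xy < 0: the goods are complements.

-0.109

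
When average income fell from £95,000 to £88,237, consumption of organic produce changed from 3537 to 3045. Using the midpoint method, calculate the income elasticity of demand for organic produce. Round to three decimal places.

2.025

%ΔQ = (3045 − 3537)/[(3537+3045)/2] = -492/3291 ≈ -0.1495.
%ΔI = (88,237 − 95,000)/[(95,000+88,237)/2] = -6763/91618.5 ≈ -0.0738.
E_I = %ΔQ/%ΔI ≈ 2.025.
E_I > 1: normal good (luxury).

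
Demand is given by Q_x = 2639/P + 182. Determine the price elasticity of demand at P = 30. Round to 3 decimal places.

At P = 30, Q_x = 269.9667.
dQ_x/dP = −2639/P² = −2.9322.
Point elasticity E = (dQ_x/dP)·(P/Q_x) = -2.9322 × 30/269.9667 ≈ -0.326.
|E| < 1, so demand is inelastic at this price.

-0.326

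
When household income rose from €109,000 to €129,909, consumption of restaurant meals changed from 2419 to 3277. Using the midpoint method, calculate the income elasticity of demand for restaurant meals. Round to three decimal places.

1.721

%ΔQ = (3277 − 2419)/[(2419+3277)/2] = 858/2848 ≈ 0.3013.
%ΔI = (129,909 − 109,000)/[(109,000+129,909)/2] = 20909/119454.5 ≈ 0.1750.
E_I = %ΔQ/%ΔI ≈ 1.721.
E_I > 1: normal good (luxury).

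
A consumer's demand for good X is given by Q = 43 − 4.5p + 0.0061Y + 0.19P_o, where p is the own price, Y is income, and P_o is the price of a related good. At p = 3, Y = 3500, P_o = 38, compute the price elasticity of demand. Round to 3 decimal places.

-0.232

First evaluate Q: 43 − 4.5(3) + 0.0061(3500) + 0.19(38) = 43 − 13.5 + 21.35 + 7.22 = 58.07.
∂Q/∂p = −4.5, so E_p = (−4.5)·(3/58.07) ≈ -0.232.
|E_p| < 1: demand is inelastic.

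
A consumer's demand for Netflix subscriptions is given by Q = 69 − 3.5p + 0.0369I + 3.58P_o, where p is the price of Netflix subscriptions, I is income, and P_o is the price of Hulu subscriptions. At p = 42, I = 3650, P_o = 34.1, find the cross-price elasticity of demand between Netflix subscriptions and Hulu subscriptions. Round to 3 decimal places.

0.683

Q = 69 − 3.5(42) + 0.0369(3650) + 3.58(34.1) = 69 − 147 + 134.685 + 122.078 = 178.763.
∂Q/∂P_o = +3.58, so E_xy = 3.58·(34.1/178.763) ≈ 0.683.
E_xy > 0: the goods are substitutes.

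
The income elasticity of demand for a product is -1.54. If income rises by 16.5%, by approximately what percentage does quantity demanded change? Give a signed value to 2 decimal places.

%ΔQ ≈ E × %ΔI = (-1.54) × (16.5%) = -25.41%.

-25.41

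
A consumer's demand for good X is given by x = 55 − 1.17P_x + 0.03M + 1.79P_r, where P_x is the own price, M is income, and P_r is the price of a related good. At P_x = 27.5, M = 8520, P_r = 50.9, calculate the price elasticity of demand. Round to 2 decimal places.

Substituting, x = 55 − 1.17(27.5) + 0.03(8520) + 1.79(50.9) = 55 − 32.175 + 255.6 + 91.111 = 369.536.
∂x/∂P_x = −1.17, so E_p = (−1.17)·(27.5/369.536) ≈ -0.09.
|E_p| < 1: demand is inelastic.

-0.09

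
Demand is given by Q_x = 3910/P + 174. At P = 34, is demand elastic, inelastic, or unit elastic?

inelastic

At P = 34, Q_x = 289.
dQ_x/dP = −3910/P² = −3.3824.
Point elasticity E = (dQ_x/dP)·(P/Q_x) = -3.3824 × 34/289 ≈ -0.398.
|E| ≈ 0.398 < 1, so demand is inelastic.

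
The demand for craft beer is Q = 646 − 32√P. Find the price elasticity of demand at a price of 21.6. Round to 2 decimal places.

At P = 21.6, Q = 497.2774.
dQ/dP = −32/(2√P) = −32/(2·4.6476).
Point elasticity E = (dQ/dP)·(P/Q) = -3.4427 × 21.6/497.2774 ≈ -0.15.
|E| < 1, so demand is inelastic at this price.

-0.15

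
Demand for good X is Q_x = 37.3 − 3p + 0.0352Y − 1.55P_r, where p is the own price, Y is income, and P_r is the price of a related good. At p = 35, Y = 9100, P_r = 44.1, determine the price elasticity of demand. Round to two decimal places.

-0.57

Evaluating quantity at (p, Y, P_r) gives Q_x = 37.3 − 3(35) + 0.0352(9100) − 1.55(44.1) = 37.3 − 105 + 320.32 − 68.355 = 184.265.
∂Q_x/∂p = −3, so E_p = (−3)·(35/184.265) ≈ -0.57.
|E_p| < 1: demand is inelastic.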